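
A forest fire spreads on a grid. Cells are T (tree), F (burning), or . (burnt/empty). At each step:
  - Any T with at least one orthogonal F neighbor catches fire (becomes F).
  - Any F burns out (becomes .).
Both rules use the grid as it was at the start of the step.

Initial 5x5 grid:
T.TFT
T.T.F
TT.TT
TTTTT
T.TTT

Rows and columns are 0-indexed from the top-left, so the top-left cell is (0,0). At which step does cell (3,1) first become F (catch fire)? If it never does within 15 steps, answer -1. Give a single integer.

Step 1: cell (3,1)='T' (+3 fires, +2 burnt)
Step 2: cell (3,1)='T' (+3 fires, +3 burnt)
Step 3: cell (3,1)='T' (+2 fires, +3 burnt)
Step 4: cell (3,1)='T' (+2 fires, +2 burnt)
Step 5: cell (3,1)='F' (+2 fires, +2 burnt)
  -> target ignites at step 5
Step 6: cell (3,1)='.' (+2 fires, +2 burnt)
Step 7: cell (3,1)='.' (+2 fires, +2 burnt)
Step 8: cell (3,1)='.' (+1 fires, +2 burnt)
Step 9: cell (3,1)='.' (+1 fires, +1 burnt)
Step 10: cell (3,1)='.' (+0 fires, +1 burnt)
  fire out at step 10

5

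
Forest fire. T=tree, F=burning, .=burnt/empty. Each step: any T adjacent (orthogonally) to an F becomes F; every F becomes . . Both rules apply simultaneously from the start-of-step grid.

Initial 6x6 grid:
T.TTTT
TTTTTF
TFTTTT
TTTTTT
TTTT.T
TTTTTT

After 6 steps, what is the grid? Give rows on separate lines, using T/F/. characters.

Step 1: 7 trees catch fire, 2 burn out
  T.TTTF
  TFTTF.
  F.FTTF
  TFTTTT
  TTTT.T
  TTTTTT
Step 2: 10 trees catch fire, 7 burn out
  T.TTF.
  F.FF..
  ...FF.
  F.FTTF
  TFTT.T
  TTTTTT
Step 3: 9 trees catch fire, 10 burn out
  F.FF..
  ......
  ......
  ...FF.
  F.FT.F
  TFTTTT
Step 4: 4 trees catch fire, 9 burn out
  ......
  ......
  ......
  ......
  ...F..
  F.FTTF
Step 5: 2 trees catch fire, 4 burn out
  ......
  ......
  ......
  ......
  ......
  ...FF.
Step 6: 0 trees catch fire, 2 burn out
  ......
  ......
  ......
  ......
  ......
  ......

......
......
......
......
......
......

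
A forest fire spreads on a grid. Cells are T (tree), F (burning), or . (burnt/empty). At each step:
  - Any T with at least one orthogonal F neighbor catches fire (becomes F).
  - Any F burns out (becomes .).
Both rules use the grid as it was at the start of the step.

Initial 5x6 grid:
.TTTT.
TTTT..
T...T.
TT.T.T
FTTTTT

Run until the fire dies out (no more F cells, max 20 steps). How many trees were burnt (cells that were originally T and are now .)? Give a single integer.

Step 1: +2 fires, +1 burnt (F count now 2)
Step 2: +3 fires, +2 burnt (F count now 3)
Step 3: +2 fires, +3 burnt (F count now 2)
Step 4: +3 fires, +2 burnt (F count now 3)
Step 5: +3 fires, +3 burnt (F count now 3)
Step 6: +3 fires, +3 burnt (F count now 3)
Step 7: +1 fires, +3 burnt (F count now 1)
Step 8: +1 fires, +1 burnt (F count now 1)
Step 9: +0 fires, +1 burnt (F count now 0)
Fire out after step 9
Initially T: 19, now '.': 29
Total burnt (originally-T cells now '.'): 18

Answer: 18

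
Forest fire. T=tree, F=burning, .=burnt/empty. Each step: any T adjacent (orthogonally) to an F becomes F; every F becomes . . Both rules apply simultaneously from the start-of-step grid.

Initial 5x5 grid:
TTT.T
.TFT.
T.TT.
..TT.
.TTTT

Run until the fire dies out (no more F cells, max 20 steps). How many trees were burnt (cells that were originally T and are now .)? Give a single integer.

Answer: 13

Derivation:
Step 1: +4 fires, +1 burnt (F count now 4)
Step 2: +3 fires, +4 burnt (F count now 3)
Step 3: +3 fires, +3 burnt (F count now 3)
Step 4: +2 fires, +3 burnt (F count now 2)
Step 5: +1 fires, +2 burnt (F count now 1)
Step 6: +0 fires, +1 burnt (F count now 0)
Fire out after step 6
Initially T: 15, now '.': 23
Total burnt (originally-T cells now '.'): 13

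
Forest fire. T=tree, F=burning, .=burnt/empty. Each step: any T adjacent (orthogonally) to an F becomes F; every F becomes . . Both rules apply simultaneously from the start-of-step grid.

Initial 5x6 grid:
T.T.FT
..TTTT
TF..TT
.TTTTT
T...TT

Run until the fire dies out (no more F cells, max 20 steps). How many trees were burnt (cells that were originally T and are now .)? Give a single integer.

Answer: 16

Derivation:
Step 1: +4 fires, +2 burnt (F count now 4)
Step 2: +4 fires, +4 burnt (F count now 4)
Step 3: +4 fires, +4 burnt (F count now 4)
Step 4: +3 fires, +4 burnt (F count now 3)
Step 5: +1 fires, +3 burnt (F count now 1)
Step 6: +0 fires, +1 burnt (F count now 0)
Fire out after step 6
Initially T: 18, now '.': 28
Total burnt (originally-T cells now '.'): 16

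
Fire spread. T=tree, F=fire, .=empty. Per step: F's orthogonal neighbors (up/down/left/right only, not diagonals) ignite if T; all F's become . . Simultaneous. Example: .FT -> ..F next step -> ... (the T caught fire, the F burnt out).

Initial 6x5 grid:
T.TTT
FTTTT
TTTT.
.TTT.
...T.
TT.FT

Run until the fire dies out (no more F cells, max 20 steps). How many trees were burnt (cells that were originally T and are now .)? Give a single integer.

Answer: 17

Derivation:
Step 1: +5 fires, +2 burnt (F count now 5)
Step 2: +3 fires, +5 burnt (F count now 3)
Step 3: +6 fires, +3 burnt (F count now 6)
Step 4: +2 fires, +6 burnt (F count now 2)
Step 5: +1 fires, +2 burnt (F count now 1)
Step 6: +0 fires, +1 burnt (F count now 0)
Fire out after step 6
Initially T: 19, now '.': 28
Total burnt (originally-T cells now '.'): 17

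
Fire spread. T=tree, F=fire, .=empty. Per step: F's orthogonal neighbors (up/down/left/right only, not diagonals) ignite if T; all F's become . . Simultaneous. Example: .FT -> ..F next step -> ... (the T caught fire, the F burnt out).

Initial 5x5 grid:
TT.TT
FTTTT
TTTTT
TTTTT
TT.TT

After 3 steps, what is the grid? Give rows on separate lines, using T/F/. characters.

Step 1: 3 trees catch fire, 1 burn out
  FT.TT
  .FTTT
  FTTTT
  TTTTT
  TT.TT
Step 2: 4 trees catch fire, 3 burn out
  .F.TT
  ..FTT
  .FTTT
  FTTTT
  TT.TT
Step 3: 4 trees catch fire, 4 burn out
  ...TT
  ...FT
  ..FTT
  .FTTT
  FT.TT

...TT
...FT
..FTT
.FTTT
FT.TT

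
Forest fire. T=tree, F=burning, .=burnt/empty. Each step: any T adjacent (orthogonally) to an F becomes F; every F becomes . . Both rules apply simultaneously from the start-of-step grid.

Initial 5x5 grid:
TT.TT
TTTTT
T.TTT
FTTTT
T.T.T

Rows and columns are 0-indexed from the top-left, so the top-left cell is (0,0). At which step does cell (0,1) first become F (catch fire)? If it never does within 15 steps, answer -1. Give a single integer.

Step 1: cell (0,1)='T' (+3 fires, +1 burnt)
Step 2: cell (0,1)='T' (+2 fires, +3 burnt)
Step 3: cell (0,1)='T' (+5 fires, +2 burnt)
Step 4: cell (0,1)='F' (+4 fires, +5 burnt)
  -> target ignites at step 4
Step 5: cell (0,1)='.' (+3 fires, +4 burnt)
Step 6: cell (0,1)='.' (+2 fires, +3 burnt)
Step 7: cell (0,1)='.' (+1 fires, +2 burnt)
Step 8: cell (0,1)='.' (+0 fires, +1 burnt)
  fire out at step 8

4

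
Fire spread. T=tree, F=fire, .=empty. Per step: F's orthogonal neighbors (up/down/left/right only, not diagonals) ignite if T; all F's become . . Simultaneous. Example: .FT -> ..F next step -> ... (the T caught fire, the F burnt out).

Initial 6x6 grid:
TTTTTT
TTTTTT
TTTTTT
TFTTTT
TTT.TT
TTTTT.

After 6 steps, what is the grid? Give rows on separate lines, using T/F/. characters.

Step 1: 4 trees catch fire, 1 burn out
  TTTTTT
  TTTTTT
  TFTTTT
  F.FTTT
  TFT.TT
  TTTTT.
Step 2: 7 trees catch fire, 4 burn out
  TTTTTT
  TFTTTT
  F.FTTT
  ...FTT
  F.F.TT
  TFTTT.
Step 3: 7 trees catch fire, 7 burn out
  TFTTTT
  F.FTTT
  ...FTT
  ....FT
  ....TT
  F.FTT.
Step 4: 7 trees catch fire, 7 burn out
  F.FTTT
  ...FTT
  ....FT
  .....F
  ....FT
  ...FT.
Step 5: 5 trees catch fire, 7 burn out
  ...FTT
  ....FT
  .....F
  ......
  .....F
  ....F.
Step 6: 2 trees catch fire, 5 burn out
  ....FT
  .....F
  ......
  ......
  ......
  ......

....FT
.....F
......
......
......
......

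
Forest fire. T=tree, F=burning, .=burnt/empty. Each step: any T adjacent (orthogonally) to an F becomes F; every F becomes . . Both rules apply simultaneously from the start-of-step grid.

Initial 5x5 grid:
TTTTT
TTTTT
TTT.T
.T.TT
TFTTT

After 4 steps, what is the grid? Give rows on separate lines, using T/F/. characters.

Step 1: 3 trees catch fire, 1 burn out
  TTTTT
  TTTTT
  TTT.T
  .F.TT
  F.FTT
Step 2: 2 trees catch fire, 3 burn out
  TTTTT
  TTTTT
  TFT.T
  ...TT
  ...FT
Step 3: 5 trees catch fire, 2 burn out
  TTTTT
  TFTTT
  F.F.T
  ...FT
  ....F
Step 4: 4 trees catch fire, 5 burn out
  TFTTT
  F.FTT
  ....T
  ....F
  .....

TFTTT
F.FTT
....T
....F
.....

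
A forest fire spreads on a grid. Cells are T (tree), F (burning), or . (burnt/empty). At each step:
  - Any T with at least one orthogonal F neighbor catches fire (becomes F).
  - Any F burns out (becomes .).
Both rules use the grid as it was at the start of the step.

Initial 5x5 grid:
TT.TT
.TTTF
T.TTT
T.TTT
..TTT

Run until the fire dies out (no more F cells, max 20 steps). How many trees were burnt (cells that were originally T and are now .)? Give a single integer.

Step 1: +3 fires, +1 burnt (F count now 3)
Step 2: +4 fires, +3 burnt (F count now 4)
Step 3: +4 fires, +4 burnt (F count now 4)
Step 4: +3 fires, +4 burnt (F count now 3)
Step 5: +2 fires, +3 burnt (F count now 2)
Step 6: +0 fires, +2 burnt (F count now 0)
Fire out after step 6
Initially T: 18, now '.': 23
Total burnt (originally-T cells now '.'): 16

Answer: 16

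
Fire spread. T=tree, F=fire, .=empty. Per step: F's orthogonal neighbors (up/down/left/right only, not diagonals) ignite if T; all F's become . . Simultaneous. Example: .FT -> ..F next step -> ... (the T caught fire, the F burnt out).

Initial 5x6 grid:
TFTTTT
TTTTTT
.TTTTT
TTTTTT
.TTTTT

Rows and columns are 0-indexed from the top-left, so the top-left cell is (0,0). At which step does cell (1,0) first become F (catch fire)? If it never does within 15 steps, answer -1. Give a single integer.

Step 1: cell (1,0)='T' (+3 fires, +1 burnt)
Step 2: cell (1,0)='F' (+4 fires, +3 burnt)
  -> target ignites at step 2
Step 3: cell (1,0)='.' (+4 fires, +4 burnt)
Step 4: cell (1,0)='.' (+6 fires, +4 burnt)
Step 5: cell (1,0)='.' (+4 fires, +6 burnt)
Step 6: cell (1,0)='.' (+3 fires, +4 burnt)
Step 7: cell (1,0)='.' (+2 fires, +3 burnt)
Step 8: cell (1,0)='.' (+1 fires, +2 burnt)
Step 9: cell (1,0)='.' (+0 fires, +1 burnt)
  fire out at step 9

2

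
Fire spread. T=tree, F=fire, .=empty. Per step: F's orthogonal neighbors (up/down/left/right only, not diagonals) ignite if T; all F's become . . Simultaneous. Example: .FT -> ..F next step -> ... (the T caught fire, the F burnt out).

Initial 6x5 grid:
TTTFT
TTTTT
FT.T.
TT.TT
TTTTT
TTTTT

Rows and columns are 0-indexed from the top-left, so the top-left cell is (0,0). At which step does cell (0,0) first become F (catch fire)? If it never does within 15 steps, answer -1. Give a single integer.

Step 1: cell (0,0)='T' (+6 fires, +2 burnt)
Step 2: cell (0,0)='F' (+8 fires, +6 burnt)
  -> target ignites at step 2
Step 3: cell (0,0)='.' (+3 fires, +8 burnt)
Step 4: cell (0,0)='.' (+4 fires, +3 burnt)
Step 5: cell (0,0)='.' (+3 fires, +4 burnt)
Step 6: cell (0,0)='.' (+1 fires, +3 burnt)
Step 7: cell (0,0)='.' (+0 fires, +1 burnt)
  fire out at step 7

2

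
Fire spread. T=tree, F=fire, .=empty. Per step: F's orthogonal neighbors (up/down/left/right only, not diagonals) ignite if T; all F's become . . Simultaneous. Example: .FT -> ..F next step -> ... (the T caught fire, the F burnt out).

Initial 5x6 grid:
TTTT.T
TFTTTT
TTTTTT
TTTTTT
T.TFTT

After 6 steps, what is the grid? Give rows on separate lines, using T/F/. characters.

Step 1: 7 trees catch fire, 2 burn out
  TFTT.T
  F.FTTT
  TFTTTT
  TTTFTT
  T.F.FT
Step 2: 10 trees catch fire, 7 burn out
  F.FT.T
  ...FTT
  F.FFTT
  TFF.FT
  T....F
Step 3: 5 trees catch fire, 10 burn out
  ...F.T
  ....FT
  ....FT
  F....F
  T.....
Step 4: 3 trees catch fire, 5 burn out
  .....T
  .....F
  .....F
  ......
  F.....
Step 5: 1 trees catch fire, 3 burn out
  .....F
  ......
  ......
  ......
  ......
Step 6: 0 trees catch fire, 1 burn out
  ......
  ......
  ......
  ......
  ......

......
......
......
......
......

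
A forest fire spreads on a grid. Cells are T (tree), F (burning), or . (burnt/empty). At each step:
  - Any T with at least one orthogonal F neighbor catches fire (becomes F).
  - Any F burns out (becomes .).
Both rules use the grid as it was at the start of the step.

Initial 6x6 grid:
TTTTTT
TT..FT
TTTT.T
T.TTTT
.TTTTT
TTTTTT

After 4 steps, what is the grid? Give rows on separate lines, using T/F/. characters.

Step 1: 2 trees catch fire, 1 burn out
  TTTTFT
  TT...F
  TTTT.T
  T.TTTT
  .TTTTT
  TTTTTT
Step 2: 3 trees catch fire, 2 burn out
  TTTF.F
  TT....
  TTTT.F
  T.TTTT
  .TTTTT
  TTTTTT
Step 3: 2 trees catch fire, 3 burn out
  TTF...
  TT....
  TTTT..
  T.TTTF
  .TTTTT
  TTTTTT
Step 4: 3 trees catch fire, 2 burn out
  TF....
  TT....
  TTTT..
  T.TTF.
  .TTTTF
  TTTTTT

TF....
TT....
TTTT..
T.TTF.
.TTTTF
TTTTTT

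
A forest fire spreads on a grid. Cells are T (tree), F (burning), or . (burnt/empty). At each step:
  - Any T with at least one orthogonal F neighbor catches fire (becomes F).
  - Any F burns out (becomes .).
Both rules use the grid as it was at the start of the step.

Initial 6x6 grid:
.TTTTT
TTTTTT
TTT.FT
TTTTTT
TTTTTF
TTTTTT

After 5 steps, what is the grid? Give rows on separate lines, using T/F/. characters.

Step 1: 6 trees catch fire, 2 burn out
  .TTTTT
  TTTTFT
  TTT..F
  TTTTFF
  TTTTF.
  TTTTTF
Step 2: 6 trees catch fire, 6 burn out
  .TTTFT
  TTTF.F
  TTT...
  TTTF..
  TTTF..
  TTTTF.
Step 3: 6 trees catch fire, 6 burn out
  .TTF.F
  TTF...
  TTT...
  TTF...
  TTF...
  TTTF..
Step 4: 6 trees catch fire, 6 burn out
  .TF...
  TF....
  TTF...
  TF....
  TF....
  TTF...
Step 5: 6 trees catch fire, 6 burn out
  .F....
  F.....
  TF....
  F.....
  F.....
  TF....

.F....
F.....
TF....
F.....
F.....
TF....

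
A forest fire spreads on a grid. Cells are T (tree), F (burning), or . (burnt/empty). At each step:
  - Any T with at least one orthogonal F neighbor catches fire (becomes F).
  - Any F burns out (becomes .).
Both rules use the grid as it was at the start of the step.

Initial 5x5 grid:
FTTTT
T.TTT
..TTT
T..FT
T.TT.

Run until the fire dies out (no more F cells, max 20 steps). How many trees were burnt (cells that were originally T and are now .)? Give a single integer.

Step 1: +5 fires, +2 burnt (F count now 5)
Step 2: +5 fires, +5 burnt (F count now 5)
Step 3: +3 fires, +5 burnt (F count now 3)
Step 4: +1 fires, +3 burnt (F count now 1)
Step 5: +0 fires, +1 burnt (F count now 0)
Fire out after step 5
Initially T: 16, now '.': 23
Total burnt (originally-T cells now '.'): 14

Answer: 14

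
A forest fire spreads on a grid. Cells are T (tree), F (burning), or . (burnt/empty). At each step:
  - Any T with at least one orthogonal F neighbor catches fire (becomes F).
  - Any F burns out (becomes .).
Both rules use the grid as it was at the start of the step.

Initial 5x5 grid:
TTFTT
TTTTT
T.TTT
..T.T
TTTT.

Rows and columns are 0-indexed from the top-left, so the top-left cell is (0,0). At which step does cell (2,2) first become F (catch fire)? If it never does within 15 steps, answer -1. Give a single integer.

Step 1: cell (2,2)='T' (+3 fires, +1 burnt)
Step 2: cell (2,2)='F' (+5 fires, +3 burnt)
  -> target ignites at step 2
Step 3: cell (2,2)='.' (+4 fires, +5 burnt)
Step 4: cell (2,2)='.' (+3 fires, +4 burnt)
Step 5: cell (2,2)='.' (+3 fires, +3 burnt)
Step 6: cell (2,2)='.' (+1 fires, +3 burnt)
Step 7: cell (2,2)='.' (+0 fires, +1 burnt)
  fire out at step 7

2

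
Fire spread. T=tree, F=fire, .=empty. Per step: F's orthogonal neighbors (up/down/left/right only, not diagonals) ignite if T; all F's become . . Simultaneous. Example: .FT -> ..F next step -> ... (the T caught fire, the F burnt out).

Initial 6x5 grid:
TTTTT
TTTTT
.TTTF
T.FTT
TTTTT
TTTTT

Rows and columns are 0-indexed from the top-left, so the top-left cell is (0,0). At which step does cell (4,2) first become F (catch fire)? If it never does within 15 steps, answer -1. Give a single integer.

Step 1: cell (4,2)='F' (+6 fires, +2 burnt)
  -> target ignites at step 1
Step 2: cell (4,2)='.' (+8 fires, +6 burnt)
Step 3: cell (4,2)='.' (+7 fires, +8 burnt)
Step 4: cell (4,2)='.' (+4 fires, +7 burnt)
Step 5: cell (4,2)='.' (+1 fires, +4 burnt)
Step 6: cell (4,2)='.' (+0 fires, +1 burnt)
  fire out at step 6

1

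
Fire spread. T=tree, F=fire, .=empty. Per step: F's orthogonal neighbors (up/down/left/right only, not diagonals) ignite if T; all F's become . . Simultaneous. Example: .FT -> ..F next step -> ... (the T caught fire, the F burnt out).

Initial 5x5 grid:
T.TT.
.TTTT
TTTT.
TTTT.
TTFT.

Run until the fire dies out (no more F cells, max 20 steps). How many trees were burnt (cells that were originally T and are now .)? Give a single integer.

Answer: 17

Derivation:
Step 1: +3 fires, +1 burnt (F count now 3)
Step 2: +4 fires, +3 burnt (F count now 4)
Step 3: +4 fires, +4 burnt (F count now 4)
Step 4: +4 fires, +4 burnt (F count now 4)
Step 5: +2 fires, +4 burnt (F count now 2)
Step 6: +0 fires, +2 burnt (F count now 0)
Fire out after step 6
Initially T: 18, now '.': 24
Total burnt (originally-T cells now '.'): 17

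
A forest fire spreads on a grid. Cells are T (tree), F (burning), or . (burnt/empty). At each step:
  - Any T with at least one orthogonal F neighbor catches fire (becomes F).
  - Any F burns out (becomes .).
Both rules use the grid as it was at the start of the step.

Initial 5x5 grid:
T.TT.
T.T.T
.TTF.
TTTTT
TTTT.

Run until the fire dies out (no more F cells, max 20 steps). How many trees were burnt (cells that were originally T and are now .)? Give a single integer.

Answer: 14

Derivation:
Step 1: +2 fires, +1 burnt (F count now 2)
Step 2: +5 fires, +2 burnt (F count now 5)
Step 3: +3 fires, +5 burnt (F count now 3)
Step 4: +3 fires, +3 burnt (F count now 3)
Step 5: +1 fires, +3 burnt (F count now 1)
Step 6: +0 fires, +1 burnt (F count now 0)
Fire out after step 6
Initially T: 17, now '.': 22
Total burnt (originally-T cells now '.'): 14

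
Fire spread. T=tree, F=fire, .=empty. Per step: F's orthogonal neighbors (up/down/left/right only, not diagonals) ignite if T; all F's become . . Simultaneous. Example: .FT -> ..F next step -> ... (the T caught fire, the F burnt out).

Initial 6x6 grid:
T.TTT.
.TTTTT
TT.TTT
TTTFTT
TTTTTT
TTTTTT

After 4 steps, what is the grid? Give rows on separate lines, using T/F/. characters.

Step 1: 4 trees catch fire, 1 burn out
  T.TTT.
  .TTTTT
  TT.FTT
  TTF.FT
  TTTFTT
  TTTTTT
Step 2: 7 trees catch fire, 4 burn out
  T.TTT.
  .TTFTT
  TT..FT
  TF...F
  TTF.FT
  TTTFTT
Step 3: 10 trees catch fire, 7 burn out
  T.TFT.
  .TF.FT
  TF...F
  F.....
  TF...F
  TTF.FT
Step 4: 8 trees catch fire, 10 burn out
  T.F.F.
  .F...F
  F.....
  ......
  F.....
  TF...F

T.F.F.
.F...F
F.....
......
F.....
TF...F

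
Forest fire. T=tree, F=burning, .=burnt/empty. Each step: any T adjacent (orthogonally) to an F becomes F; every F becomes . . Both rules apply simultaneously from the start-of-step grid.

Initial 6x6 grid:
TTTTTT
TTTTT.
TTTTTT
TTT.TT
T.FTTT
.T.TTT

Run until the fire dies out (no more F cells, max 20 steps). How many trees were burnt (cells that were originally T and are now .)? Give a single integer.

Answer: 29

Derivation:
Step 1: +2 fires, +1 burnt (F count now 2)
Step 2: +4 fires, +2 burnt (F count now 4)
Step 3: +7 fires, +4 burnt (F count now 7)
Step 4: +8 fires, +7 burnt (F count now 8)
Step 5: +5 fires, +8 burnt (F count now 5)
Step 6: +2 fires, +5 burnt (F count now 2)
Step 7: +1 fires, +2 burnt (F count now 1)
Step 8: +0 fires, +1 burnt (F count now 0)
Fire out after step 8
Initially T: 30, now '.': 35
Total burnt (originally-T cells now '.'): 29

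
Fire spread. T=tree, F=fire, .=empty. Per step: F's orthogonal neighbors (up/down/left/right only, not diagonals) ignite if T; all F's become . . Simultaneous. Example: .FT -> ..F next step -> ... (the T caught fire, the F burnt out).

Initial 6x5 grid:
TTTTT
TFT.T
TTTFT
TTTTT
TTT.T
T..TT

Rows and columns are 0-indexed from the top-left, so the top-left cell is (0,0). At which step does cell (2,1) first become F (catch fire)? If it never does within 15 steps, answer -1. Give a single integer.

Step 1: cell (2,1)='F' (+7 fires, +2 burnt)
  -> target ignites at step 1
Step 2: cell (2,1)='.' (+7 fires, +7 burnt)
Step 3: cell (2,1)='.' (+6 fires, +7 burnt)
Step 4: cell (2,1)='.' (+2 fires, +6 burnt)
Step 5: cell (2,1)='.' (+2 fires, +2 burnt)
Step 6: cell (2,1)='.' (+0 fires, +2 burnt)
  fire out at step 6

1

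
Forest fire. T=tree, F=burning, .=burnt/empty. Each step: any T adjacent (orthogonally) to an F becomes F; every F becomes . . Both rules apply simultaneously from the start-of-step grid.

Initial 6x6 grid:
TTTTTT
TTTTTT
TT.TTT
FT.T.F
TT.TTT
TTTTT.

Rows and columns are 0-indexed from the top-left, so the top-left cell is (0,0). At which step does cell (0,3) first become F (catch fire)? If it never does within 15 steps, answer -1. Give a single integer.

Step 1: cell (0,3)='T' (+5 fires, +2 burnt)
Step 2: cell (0,3)='T' (+7 fires, +5 burnt)
Step 3: cell (0,3)='T' (+8 fires, +7 burnt)
Step 4: cell (0,3)='T' (+7 fires, +8 burnt)
Step 5: cell (0,3)='F' (+2 fires, +7 burnt)
  -> target ignites at step 5
Step 6: cell (0,3)='.' (+0 fires, +2 burnt)
  fire out at step 6

5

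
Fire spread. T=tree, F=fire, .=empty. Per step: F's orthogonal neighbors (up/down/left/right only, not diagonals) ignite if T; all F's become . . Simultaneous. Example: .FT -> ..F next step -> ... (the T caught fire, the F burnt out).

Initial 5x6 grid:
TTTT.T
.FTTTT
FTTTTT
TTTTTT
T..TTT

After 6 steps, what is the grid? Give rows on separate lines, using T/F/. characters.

Step 1: 4 trees catch fire, 2 burn out
  TFTT.T
  ..FTTT
  .FTTTT
  FTTTTT
  T..TTT
Step 2: 6 trees catch fire, 4 burn out
  F.FT.T
  ...FTT
  ..FTTT
  .FTTTT
  F..TTT
Step 3: 4 trees catch fire, 6 burn out
  ...F.T
  ....FT
  ...FTT
  ..FTTT
  ...TTT
Step 4: 3 trees catch fire, 4 burn out
  .....T
  .....F
  ....FT
  ...FTT
  ...TTT
Step 5: 4 trees catch fire, 3 burn out
  .....F
  ......
  .....F
  ....FT
  ...FTT
Step 6: 2 trees catch fire, 4 burn out
  ......
  ......
  ......
  .....F
  ....FT

......
......
......
.....F
....FT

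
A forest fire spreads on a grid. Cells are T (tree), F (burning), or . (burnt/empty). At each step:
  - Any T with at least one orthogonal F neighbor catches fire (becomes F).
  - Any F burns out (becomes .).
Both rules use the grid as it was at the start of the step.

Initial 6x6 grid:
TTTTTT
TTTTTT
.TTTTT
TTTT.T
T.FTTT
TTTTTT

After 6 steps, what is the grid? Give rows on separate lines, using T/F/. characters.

Step 1: 3 trees catch fire, 1 burn out
  TTTTTT
  TTTTTT
  .TTTTT
  TTFT.T
  T..FTT
  TTFTTT
Step 2: 6 trees catch fire, 3 burn out
  TTTTTT
  TTTTTT
  .TFTTT
  TF.F.T
  T...FT
  TF.FTT
Step 3: 7 trees catch fire, 6 burn out
  TTTTTT
  TTFTTT
  .F.FTT
  F....T
  T....F
  F...FT
Step 4: 7 trees catch fire, 7 burn out
  TTFTTT
  TF.FTT
  ....FT
  .....F
  F.....
  .....F
Step 5: 5 trees catch fire, 7 burn out
  TF.FTT
  F...FT
  .....F
  ......
  ......
  ......
Step 6: 3 trees catch fire, 5 burn out
  F...FT
  .....F
  ......
  ......
  ......
  ......

F...FT
.....F
......
......
......
......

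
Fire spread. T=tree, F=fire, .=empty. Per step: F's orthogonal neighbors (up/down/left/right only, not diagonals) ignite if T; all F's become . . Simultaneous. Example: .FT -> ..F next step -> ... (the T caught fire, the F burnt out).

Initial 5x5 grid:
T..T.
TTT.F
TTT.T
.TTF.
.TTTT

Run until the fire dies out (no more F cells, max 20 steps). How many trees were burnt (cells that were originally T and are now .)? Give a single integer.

Answer: 14

Derivation:
Step 1: +3 fires, +2 burnt (F count now 3)
Step 2: +4 fires, +3 burnt (F count now 4)
Step 3: +3 fires, +4 burnt (F count now 3)
Step 4: +2 fires, +3 burnt (F count now 2)
Step 5: +1 fires, +2 burnt (F count now 1)
Step 6: +1 fires, +1 burnt (F count now 1)
Step 7: +0 fires, +1 burnt (F count now 0)
Fire out after step 7
Initially T: 15, now '.': 24
Total burnt (originally-T cells now '.'): 14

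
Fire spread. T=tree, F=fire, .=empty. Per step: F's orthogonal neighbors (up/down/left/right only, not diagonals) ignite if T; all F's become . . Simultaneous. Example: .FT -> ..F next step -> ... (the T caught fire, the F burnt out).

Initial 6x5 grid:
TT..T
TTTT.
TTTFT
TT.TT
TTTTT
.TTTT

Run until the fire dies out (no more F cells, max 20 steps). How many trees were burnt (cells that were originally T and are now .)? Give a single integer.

Answer: 23

Derivation:
Step 1: +4 fires, +1 burnt (F count now 4)
Step 2: +4 fires, +4 burnt (F count now 4)
Step 3: +6 fires, +4 burnt (F count now 6)
Step 4: +6 fires, +6 burnt (F count now 6)
Step 5: +3 fires, +6 burnt (F count now 3)
Step 6: +0 fires, +3 burnt (F count now 0)
Fire out after step 6
Initially T: 24, now '.': 29
Total burnt (originally-T cells now '.'): 23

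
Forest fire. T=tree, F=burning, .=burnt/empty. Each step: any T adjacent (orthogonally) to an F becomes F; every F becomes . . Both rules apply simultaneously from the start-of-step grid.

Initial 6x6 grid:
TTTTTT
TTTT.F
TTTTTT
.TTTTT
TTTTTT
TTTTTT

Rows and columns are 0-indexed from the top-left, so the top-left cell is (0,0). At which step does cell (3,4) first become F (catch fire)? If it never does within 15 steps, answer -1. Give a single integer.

Step 1: cell (3,4)='T' (+2 fires, +1 burnt)
Step 2: cell (3,4)='T' (+3 fires, +2 burnt)
Step 3: cell (3,4)='F' (+4 fires, +3 burnt)
  -> target ignites at step 3
Step 4: cell (3,4)='.' (+6 fires, +4 burnt)
Step 5: cell (3,4)='.' (+6 fires, +6 burnt)
Step 6: cell (3,4)='.' (+6 fires, +6 burnt)
Step 7: cell (3,4)='.' (+3 fires, +6 burnt)
Step 8: cell (3,4)='.' (+2 fires, +3 burnt)
Step 9: cell (3,4)='.' (+1 fires, +2 burnt)
Step 10: cell (3,4)='.' (+0 fires, +1 burnt)
  fire out at step 10

3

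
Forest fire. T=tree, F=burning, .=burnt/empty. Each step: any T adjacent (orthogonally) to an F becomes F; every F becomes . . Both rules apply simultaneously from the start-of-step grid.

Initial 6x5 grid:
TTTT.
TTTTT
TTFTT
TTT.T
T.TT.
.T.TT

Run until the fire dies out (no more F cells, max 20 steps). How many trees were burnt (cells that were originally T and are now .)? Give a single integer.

Step 1: +4 fires, +1 burnt (F count now 4)
Step 2: +7 fires, +4 burnt (F count now 7)
Step 3: +7 fires, +7 burnt (F count now 7)
Step 4: +3 fires, +7 burnt (F count now 3)
Step 5: +1 fires, +3 burnt (F count now 1)
Step 6: +0 fires, +1 burnt (F count now 0)
Fire out after step 6
Initially T: 23, now '.': 29
Total burnt (originally-T cells now '.'): 22

Answer: 22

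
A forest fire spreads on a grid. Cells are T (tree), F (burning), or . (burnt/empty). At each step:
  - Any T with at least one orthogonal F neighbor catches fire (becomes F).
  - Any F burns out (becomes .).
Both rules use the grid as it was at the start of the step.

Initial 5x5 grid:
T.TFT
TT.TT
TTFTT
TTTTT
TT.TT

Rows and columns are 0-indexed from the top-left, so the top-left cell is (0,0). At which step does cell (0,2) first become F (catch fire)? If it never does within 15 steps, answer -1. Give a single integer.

Step 1: cell (0,2)='F' (+6 fires, +2 burnt)
  -> target ignites at step 1
Step 2: cell (0,2)='.' (+6 fires, +6 burnt)
Step 3: cell (0,2)='.' (+5 fires, +6 burnt)
Step 4: cell (0,2)='.' (+3 fires, +5 burnt)
Step 5: cell (0,2)='.' (+0 fires, +3 burnt)
  fire out at step 5

1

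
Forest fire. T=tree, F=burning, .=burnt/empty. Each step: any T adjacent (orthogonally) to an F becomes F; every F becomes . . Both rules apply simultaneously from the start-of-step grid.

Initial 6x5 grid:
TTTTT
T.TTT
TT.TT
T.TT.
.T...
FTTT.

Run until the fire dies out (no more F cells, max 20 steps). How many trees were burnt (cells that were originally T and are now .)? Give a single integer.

Step 1: +1 fires, +1 burnt (F count now 1)
Step 2: +2 fires, +1 burnt (F count now 2)
Step 3: +1 fires, +2 burnt (F count now 1)
Step 4: +0 fires, +1 burnt (F count now 0)
Fire out after step 4
Initially T: 20, now '.': 14
Total burnt (originally-T cells now '.'): 4

Answer: 4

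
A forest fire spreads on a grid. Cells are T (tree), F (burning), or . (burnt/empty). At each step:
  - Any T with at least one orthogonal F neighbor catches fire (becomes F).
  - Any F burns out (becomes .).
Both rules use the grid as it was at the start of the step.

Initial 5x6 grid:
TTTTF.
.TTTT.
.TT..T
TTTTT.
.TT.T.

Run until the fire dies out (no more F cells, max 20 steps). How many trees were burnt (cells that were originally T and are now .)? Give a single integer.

Step 1: +2 fires, +1 burnt (F count now 2)
Step 2: +2 fires, +2 burnt (F count now 2)
Step 3: +2 fires, +2 burnt (F count now 2)
Step 4: +3 fires, +2 burnt (F count now 3)
Step 5: +2 fires, +3 burnt (F count now 2)
Step 6: +3 fires, +2 burnt (F count now 3)
Step 7: +3 fires, +3 burnt (F count now 3)
Step 8: +1 fires, +3 burnt (F count now 1)
Step 9: +0 fires, +1 burnt (F count now 0)
Fire out after step 9
Initially T: 19, now '.': 29
Total burnt (originally-T cells now '.'): 18

Answer: 18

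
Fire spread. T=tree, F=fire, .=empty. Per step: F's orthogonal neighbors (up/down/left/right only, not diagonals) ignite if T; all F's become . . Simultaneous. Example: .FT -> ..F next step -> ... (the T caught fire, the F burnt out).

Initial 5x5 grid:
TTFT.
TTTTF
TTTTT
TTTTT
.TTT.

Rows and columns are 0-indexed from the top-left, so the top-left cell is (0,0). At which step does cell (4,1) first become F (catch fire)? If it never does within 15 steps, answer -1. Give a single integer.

Step 1: cell (4,1)='T' (+5 fires, +2 burnt)
Step 2: cell (4,1)='T' (+5 fires, +5 burnt)
Step 3: cell (4,1)='T' (+4 fires, +5 burnt)
Step 4: cell (4,1)='T' (+4 fires, +4 burnt)
Step 5: cell (4,1)='F' (+2 fires, +4 burnt)
  -> target ignites at step 5
Step 6: cell (4,1)='.' (+0 fires, +2 burnt)
  fire out at step 6

5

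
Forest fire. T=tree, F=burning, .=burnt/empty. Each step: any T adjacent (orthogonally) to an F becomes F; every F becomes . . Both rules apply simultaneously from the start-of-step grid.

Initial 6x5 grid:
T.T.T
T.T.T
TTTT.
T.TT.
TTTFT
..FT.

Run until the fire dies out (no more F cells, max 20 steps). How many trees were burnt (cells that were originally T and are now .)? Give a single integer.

Answer: 16

Derivation:
Step 1: +4 fires, +2 burnt (F count now 4)
Step 2: +3 fires, +4 burnt (F count now 3)
Step 3: +2 fires, +3 burnt (F count now 2)
Step 4: +3 fires, +2 burnt (F count now 3)
Step 5: +2 fires, +3 burnt (F count now 2)
Step 6: +1 fires, +2 burnt (F count now 1)
Step 7: +1 fires, +1 burnt (F count now 1)
Step 8: +0 fires, +1 burnt (F count now 0)
Fire out after step 8
Initially T: 18, now '.': 28
Total burnt (originally-T cells now '.'): 16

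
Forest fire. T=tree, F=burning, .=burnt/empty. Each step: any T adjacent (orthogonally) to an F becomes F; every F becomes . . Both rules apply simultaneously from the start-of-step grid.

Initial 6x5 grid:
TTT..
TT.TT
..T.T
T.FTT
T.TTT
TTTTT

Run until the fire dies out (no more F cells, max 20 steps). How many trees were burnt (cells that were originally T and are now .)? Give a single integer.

Answer: 16

Derivation:
Step 1: +3 fires, +1 burnt (F count now 3)
Step 2: +3 fires, +3 burnt (F count now 3)
Step 3: +4 fires, +3 burnt (F count now 4)
Step 4: +3 fires, +4 burnt (F count now 3)
Step 5: +2 fires, +3 burnt (F count now 2)
Step 6: +1 fires, +2 burnt (F count now 1)
Step 7: +0 fires, +1 burnt (F count now 0)
Fire out after step 7
Initially T: 21, now '.': 25
Total burnt (originally-T cells now '.'): 16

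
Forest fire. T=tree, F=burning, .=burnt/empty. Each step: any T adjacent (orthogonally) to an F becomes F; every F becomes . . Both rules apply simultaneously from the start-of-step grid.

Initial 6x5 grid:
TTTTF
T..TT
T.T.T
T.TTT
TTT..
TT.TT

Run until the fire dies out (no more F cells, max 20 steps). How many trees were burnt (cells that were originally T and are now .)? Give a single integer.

Step 1: +2 fires, +1 burnt (F count now 2)
Step 2: +3 fires, +2 burnt (F count now 3)
Step 3: +2 fires, +3 burnt (F count now 2)
Step 4: +2 fires, +2 burnt (F count now 2)
Step 5: +2 fires, +2 burnt (F count now 2)
Step 6: +3 fires, +2 burnt (F count now 3)
Step 7: +2 fires, +3 burnt (F count now 2)
Step 8: +2 fires, +2 burnt (F count now 2)
Step 9: +1 fires, +2 burnt (F count now 1)
Step 10: +0 fires, +1 burnt (F count now 0)
Fire out after step 10
Initially T: 21, now '.': 28
Total burnt (originally-T cells now '.'): 19

Answer: 19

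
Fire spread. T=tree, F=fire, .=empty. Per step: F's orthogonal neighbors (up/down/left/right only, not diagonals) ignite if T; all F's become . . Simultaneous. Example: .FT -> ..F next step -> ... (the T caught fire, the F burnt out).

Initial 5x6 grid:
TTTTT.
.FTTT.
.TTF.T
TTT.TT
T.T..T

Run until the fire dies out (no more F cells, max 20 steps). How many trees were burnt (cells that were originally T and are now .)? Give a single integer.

Answer: 15

Derivation:
Step 1: +5 fires, +2 burnt (F count now 5)
Step 2: +6 fires, +5 burnt (F count now 6)
Step 3: +3 fires, +6 burnt (F count now 3)
Step 4: +1 fires, +3 burnt (F count now 1)
Step 5: +0 fires, +1 burnt (F count now 0)
Fire out after step 5
Initially T: 19, now '.': 26
Total burnt (originally-T cells now '.'): 15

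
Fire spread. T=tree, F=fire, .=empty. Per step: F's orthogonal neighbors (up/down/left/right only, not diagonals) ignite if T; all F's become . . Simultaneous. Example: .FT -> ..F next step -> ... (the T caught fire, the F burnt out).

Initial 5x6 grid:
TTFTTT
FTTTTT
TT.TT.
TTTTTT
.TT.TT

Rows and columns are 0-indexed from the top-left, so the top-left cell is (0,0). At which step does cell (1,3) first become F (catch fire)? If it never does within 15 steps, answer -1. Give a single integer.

Step 1: cell (1,3)='T' (+6 fires, +2 burnt)
Step 2: cell (1,3)='F' (+4 fires, +6 burnt)
  -> target ignites at step 2
Step 3: cell (1,3)='.' (+4 fires, +4 burnt)
Step 4: cell (1,3)='.' (+5 fires, +4 burnt)
Step 5: cell (1,3)='.' (+2 fires, +5 burnt)
Step 6: cell (1,3)='.' (+2 fires, +2 burnt)
Step 7: cell (1,3)='.' (+1 fires, +2 burnt)
Step 8: cell (1,3)='.' (+0 fires, +1 burnt)
  fire out at step 8

2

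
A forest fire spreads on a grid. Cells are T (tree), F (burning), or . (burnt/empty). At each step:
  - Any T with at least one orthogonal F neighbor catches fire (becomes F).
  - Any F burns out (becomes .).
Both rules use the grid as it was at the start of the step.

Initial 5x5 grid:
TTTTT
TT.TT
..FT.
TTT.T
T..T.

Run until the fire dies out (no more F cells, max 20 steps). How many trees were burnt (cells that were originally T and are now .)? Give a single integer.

Answer: 14

Derivation:
Step 1: +2 fires, +1 burnt (F count now 2)
Step 2: +2 fires, +2 burnt (F count now 2)
Step 3: +3 fires, +2 burnt (F count now 3)
Step 4: +3 fires, +3 burnt (F count now 3)
Step 5: +1 fires, +3 burnt (F count now 1)
Step 6: +2 fires, +1 burnt (F count now 2)
Step 7: +1 fires, +2 burnt (F count now 1)
Step 8: +0 fires, +1 burnt (F count now 0)
Fire out after step 8
Initially T: 16, now '.': 23
Total burnt (originally-T cells now '.'): 14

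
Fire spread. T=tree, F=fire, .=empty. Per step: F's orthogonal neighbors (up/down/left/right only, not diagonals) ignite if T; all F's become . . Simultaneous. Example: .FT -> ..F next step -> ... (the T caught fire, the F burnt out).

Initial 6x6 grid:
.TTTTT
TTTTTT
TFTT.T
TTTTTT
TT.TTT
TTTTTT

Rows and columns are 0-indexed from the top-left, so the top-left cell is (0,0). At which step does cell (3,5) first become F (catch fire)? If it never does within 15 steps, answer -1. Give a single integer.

Step 1: cell (3,5)='T' (+4 fires, +1 burnt)
Step 2: cell (3,5)='T' (+7 fires, +4 burnt)
Step 3: cell (3,5)='T' (+5 fires, +7 burnt)
Step 4: cell (3,5)='T' (+6 fires, +5 burnt)
Step 5: cell (3,5)='F' (+5 fires, +6 burnt)
  -> target ignites at step 5
Step 6: cell (3,5)='.' (+4 fires, +5 burnt)
Step 7: cell (3,5)='.' (+1 fires, +4 burnt)
Step 8: cell (3,5)='.' (+0 fires, +1 burnt)
  fire out at step 8

5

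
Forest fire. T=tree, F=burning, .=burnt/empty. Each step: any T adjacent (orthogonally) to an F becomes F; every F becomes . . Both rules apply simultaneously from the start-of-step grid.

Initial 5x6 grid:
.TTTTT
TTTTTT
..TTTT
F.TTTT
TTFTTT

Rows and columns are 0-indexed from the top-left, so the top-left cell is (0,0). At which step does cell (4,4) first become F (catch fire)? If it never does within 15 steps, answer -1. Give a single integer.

Step 1: cell (4,4)='T' (+4 fires, +2 burnt)
Step 2: cell (4,4)='F' (+3 fires, +4 burnt)
  -> target ignites at step 2
Step 3: cell (4,4)='.' (+4 fires, +3 burnt)
Step 4: cell (4,4)='.' (+5 fires, +4 burnt)
Step 5: cell (4,4)='.' (+5 fires, +5 burnt)
Step 6: cell (4,4)='.' (+2 fires, +5 burnt)
Step 7: cell (4,4)='.' (+1 fires, +2 burnt)
Step 8: cell (4,4)='.' (+0 fires, +1 burnt)
  fire out at step 8

2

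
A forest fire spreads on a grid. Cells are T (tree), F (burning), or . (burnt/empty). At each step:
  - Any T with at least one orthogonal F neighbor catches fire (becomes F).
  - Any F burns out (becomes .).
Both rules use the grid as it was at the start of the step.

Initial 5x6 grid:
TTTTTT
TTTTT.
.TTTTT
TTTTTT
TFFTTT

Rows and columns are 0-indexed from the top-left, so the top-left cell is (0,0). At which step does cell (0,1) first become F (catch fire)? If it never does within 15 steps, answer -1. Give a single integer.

Step 1: cell (0,1)='T' (+4 fires, +2 burnt)
Step 2: cell (0,1)='T' (+5 fires, +4 burnt)
Step 3: cell (0,1)='T' (+5 fires, +5 burnt)
Step 4: cell (0,1)='F' (+6 fires, +5 burnt)
  -> target ignites at step 4
Step 5: cell (0,1)='.' (+4 fires, +6 burnt)
Step 6: cell (0,1)='.' (+1 fires, +4 burnt)
Step 7: cell (0,1)='.' (+1 fires, +1 burnt)
Step 8: cell (0,1)='.' (+0 fires, +1 burnt)
  fire out at step 8

4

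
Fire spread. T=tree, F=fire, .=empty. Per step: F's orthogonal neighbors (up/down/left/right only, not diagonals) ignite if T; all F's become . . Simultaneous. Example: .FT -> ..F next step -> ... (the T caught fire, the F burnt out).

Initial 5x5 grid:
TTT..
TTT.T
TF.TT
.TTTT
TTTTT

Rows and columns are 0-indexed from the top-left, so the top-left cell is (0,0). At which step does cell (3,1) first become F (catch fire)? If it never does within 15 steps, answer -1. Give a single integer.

Step 1: cell (3,1)='F' (+3 fires, +1 burnt)
  -> target ignites at step 1
Step 2: cell (3,1)='.' (+5 fires, +3 burnt)
Step 3: cell (3,1)='.' (+5 fires, +5 burnt)
Step 4: cell (3,1)='.' (+3 fires, +5 burnt)
Step 5: cell (3,1)='.' (+2 fires, +3 burnt)
Step 6: cell (3,1)='.' (+1 fires, +2 burnt)
Step 7: cell (3,1)='.' (+0 fires, +1 burnt)
  fire out at step 7

1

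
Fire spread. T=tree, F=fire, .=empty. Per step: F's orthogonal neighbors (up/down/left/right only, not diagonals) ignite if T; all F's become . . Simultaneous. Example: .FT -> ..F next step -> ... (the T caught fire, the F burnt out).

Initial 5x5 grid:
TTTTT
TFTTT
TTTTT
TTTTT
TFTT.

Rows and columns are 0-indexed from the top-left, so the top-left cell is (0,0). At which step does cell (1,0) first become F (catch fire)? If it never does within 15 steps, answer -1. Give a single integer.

Step 1: cell (1,0)='F' (+7 fires, +2 burnt)
  -> target ignites at step 1
Step 2: cell (1,0)='.' (+8 fires, +7 burnt)
Step 3: cell (1,0)='.' (+4 fires, +8 burnt)
Step 4: cell (1,0)='.' (+3 fires, +4 burnt)
Step 5: cell (1,0)='.' (+0 fires, +3 burnt)
  fire out at step 5

1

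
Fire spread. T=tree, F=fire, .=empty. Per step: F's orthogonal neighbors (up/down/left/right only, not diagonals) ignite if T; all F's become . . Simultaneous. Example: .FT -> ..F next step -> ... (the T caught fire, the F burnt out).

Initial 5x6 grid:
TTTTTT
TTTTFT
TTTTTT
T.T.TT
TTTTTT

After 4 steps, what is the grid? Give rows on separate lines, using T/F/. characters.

Step 1: 4 trees catch fire, 1 burn out
  TTTTFT
  TTTF.F
  TTTTFT
  T.T.TT
  TTTTTT
Step 2: 6 trees catch fire, 4 burn out
  TTTF.F
  TTF...
  TTTF.F
  T.T.FT
  TTTTTT
Step 3: 5 trees catch fire, 6 burn out
  TTF...
  TF....
  TTF...
  T.T..F
  TTTTFT
Step 4: 6 trees catch fire, 5 burn out
  TF....
  F.....
  TF....
  T.F...
  TTTF.F

TF....
F.....
TF....
T.F...
TTTF.F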